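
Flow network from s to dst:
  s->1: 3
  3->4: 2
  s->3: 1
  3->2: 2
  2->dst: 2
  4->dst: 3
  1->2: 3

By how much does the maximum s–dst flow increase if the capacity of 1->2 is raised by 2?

Original max flow = 3.
Edge 1->2 does not cross the min cut (source side {1, 2, s}), so extra capacity there cannot help.
New max flow = 3. Increase = 0.

0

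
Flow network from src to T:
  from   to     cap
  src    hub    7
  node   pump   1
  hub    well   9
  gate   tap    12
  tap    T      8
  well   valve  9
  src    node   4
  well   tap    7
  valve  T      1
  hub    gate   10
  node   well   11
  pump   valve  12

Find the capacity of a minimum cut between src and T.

9

Max flow = 9 (via 3 augmenting paths).
In the residual at optimum, the set reachable from src is {gate, hub, node, pump, src, tap, valve, well}.
Cut edges: tap->T (cap 8), valve->T (cap 1). Sum = 9.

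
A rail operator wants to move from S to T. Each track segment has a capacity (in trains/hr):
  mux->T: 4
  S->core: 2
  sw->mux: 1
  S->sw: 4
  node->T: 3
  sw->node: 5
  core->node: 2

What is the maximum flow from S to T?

Augment S->core->node->T: bottleneck 2. Total 2.
Augment S->sw->node->T: bottleneck 1. Total 3.
Augment S->sw->mux->T: bottleneck 1. Total 4.
No augmenting path remains in the residual graph.

4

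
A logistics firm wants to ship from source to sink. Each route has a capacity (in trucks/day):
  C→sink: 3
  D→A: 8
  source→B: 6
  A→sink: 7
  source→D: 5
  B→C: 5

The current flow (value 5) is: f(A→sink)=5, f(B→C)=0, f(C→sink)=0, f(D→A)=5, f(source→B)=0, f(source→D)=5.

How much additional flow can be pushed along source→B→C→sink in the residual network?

3

Residual capacities along the path: source→B: 6, B→C: 5, C→sink: 3.
Minimum is 3.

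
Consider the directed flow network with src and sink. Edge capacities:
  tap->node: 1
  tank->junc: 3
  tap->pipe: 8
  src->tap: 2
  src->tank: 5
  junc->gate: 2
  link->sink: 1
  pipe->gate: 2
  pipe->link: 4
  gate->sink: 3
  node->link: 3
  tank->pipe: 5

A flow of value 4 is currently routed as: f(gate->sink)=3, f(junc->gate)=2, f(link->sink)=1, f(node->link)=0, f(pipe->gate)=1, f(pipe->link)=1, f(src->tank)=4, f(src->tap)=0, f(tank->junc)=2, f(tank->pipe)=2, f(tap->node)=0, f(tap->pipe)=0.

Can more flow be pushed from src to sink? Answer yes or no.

Residual reachable from src: {gate, junc, link, node, pipe, src, tank, tap}; sink is not reachable.
Saturated cut: gate->sink, link->sink with total capacity 4 = current flow value. Flow is maximum.

No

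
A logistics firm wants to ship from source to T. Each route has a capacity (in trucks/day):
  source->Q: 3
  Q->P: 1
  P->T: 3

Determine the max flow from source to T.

Augment source->Q->P->T: bottleneck 1. Total 1.
No augmenting path remains in the residual graph.

1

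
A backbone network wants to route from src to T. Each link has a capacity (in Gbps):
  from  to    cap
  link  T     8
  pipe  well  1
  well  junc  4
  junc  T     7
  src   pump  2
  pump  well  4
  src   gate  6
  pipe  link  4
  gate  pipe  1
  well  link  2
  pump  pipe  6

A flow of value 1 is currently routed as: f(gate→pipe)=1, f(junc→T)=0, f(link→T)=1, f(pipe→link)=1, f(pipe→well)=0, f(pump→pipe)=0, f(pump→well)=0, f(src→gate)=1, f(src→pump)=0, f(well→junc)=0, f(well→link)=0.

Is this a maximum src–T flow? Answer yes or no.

Residual path src→pump→pipe→link→T has bottleneck 2 > 0.
Pushing 2 along it raises the flow to 3, so the given flow is not maximum.

No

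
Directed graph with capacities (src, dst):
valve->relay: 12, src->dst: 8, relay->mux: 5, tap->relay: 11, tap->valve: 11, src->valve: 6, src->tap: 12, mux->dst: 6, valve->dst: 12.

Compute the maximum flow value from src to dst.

Augment src->dst: bottleneck 8. Total 8.
Augment src->valve->dst: bottleneck 6. Total 14.
Augment src->tap->valve->dst: bottleneck 6. Total 20.
Augment src->tap->relay->mux->dst: bottleneck 5. Total 25.
No augmenting path remains in the residual graph.

25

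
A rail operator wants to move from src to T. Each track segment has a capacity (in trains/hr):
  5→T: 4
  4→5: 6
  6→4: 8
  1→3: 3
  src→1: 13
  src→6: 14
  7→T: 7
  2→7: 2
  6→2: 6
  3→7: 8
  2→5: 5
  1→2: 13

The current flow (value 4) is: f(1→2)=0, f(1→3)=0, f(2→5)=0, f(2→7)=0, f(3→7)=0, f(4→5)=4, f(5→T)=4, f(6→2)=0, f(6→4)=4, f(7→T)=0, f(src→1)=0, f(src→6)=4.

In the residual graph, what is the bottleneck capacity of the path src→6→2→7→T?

2

Residual capacities along the path: src→6: 10, 6→2: 6, 2→7: 2, 7→T: 7.
Minimum is 2.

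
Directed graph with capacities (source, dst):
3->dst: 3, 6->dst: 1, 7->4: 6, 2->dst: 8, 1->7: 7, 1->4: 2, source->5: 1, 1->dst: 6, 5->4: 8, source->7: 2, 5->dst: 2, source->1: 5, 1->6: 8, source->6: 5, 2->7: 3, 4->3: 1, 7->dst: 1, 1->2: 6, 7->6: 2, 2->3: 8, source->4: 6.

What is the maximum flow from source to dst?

9

Augment source->1->dst: bottleneck 5. Total 5.
Augment source->7->dst: bottleneck 1. Total 6.
Augment source->6->dst: bottleneck 1. Total 7.
Augment source->5->dst: bottleneck 1. Total 8.
Augment source->4->3->dst: bottleneck 1. Total 9.
No augmenting path remains in the residual graph.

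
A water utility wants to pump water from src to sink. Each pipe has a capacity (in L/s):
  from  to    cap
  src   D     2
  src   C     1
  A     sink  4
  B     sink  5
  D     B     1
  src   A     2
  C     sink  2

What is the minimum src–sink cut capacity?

4

Max flow = 4 (via 3 augmenting paths).
In the residual at optimum, the set reachable from src is {D, src}.
Cut edges: src→C (cap 1), src→A (cap 2), D→B (cap 1). Sum = 4.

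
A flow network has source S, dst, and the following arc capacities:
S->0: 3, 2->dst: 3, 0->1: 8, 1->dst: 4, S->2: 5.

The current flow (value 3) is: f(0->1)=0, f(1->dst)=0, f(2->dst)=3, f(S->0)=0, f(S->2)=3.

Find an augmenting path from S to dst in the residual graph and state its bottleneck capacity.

S->0->1->dst, bottleneck 3

Residual along S->0->1->dst: S->0: 3, 0->1: 8, 1->dst: 4.
Bottleneck = min = 3.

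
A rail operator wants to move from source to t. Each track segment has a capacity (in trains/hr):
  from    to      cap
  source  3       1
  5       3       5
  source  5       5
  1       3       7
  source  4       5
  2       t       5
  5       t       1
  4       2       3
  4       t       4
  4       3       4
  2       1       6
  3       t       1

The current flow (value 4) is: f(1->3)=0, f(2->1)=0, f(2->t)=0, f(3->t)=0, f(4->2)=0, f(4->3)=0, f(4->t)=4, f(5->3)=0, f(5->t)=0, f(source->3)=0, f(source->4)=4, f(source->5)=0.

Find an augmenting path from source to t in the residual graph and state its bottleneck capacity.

source->5->t, bottleneck 1

Residual along source->5->t: source->5: 5, 5->t: 1.
Bottleneck = min = 1.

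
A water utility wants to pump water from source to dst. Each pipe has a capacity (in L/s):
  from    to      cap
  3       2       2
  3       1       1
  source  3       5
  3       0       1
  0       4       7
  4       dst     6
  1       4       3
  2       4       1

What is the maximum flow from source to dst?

Augment source→3→1→4→dst: bottleneck 1. Total 1.
Augment source→3→2→4→dst: bottleneck 1. Total 2.
Augment source→3→0→4→dst: bottleneck 1. Total 3.
No augmenting path remains in the residual graph.

3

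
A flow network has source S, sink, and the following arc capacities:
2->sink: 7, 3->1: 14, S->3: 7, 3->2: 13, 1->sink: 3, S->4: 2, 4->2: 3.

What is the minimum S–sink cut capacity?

9

Max flow = 9 (via 3 augmenting paths).
In the residual at optimum, the set reachable from S is {S}.
Cut edges: S->3 (cap 7), S->4 (cap 2). Sum = 9.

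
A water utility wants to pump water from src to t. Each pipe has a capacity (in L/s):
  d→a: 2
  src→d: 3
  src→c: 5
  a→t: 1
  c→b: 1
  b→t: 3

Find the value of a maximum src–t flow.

Augment src→c→b→t: bottleneck 1. Total 1.
Augment src→d→a→t: bottleneck 1. Total 2.
No augmenting path remains in the residual graph.

2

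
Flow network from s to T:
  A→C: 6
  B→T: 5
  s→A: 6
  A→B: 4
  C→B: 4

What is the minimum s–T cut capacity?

Max flow = 5 (via 2 augmenting paths).
In the residual at optimum, the set reachable from s is {A, B, C, s}.
Cut edges: B→T (cap 5). Sum = 5.

5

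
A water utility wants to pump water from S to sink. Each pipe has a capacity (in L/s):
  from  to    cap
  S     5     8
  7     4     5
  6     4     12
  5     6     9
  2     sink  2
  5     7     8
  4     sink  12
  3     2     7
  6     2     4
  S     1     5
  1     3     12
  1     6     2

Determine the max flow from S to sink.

12

Augment S->5->7->4->sink: bottleneck 5. Total 5.
Augment S->5->6->4->sink: bottleneck 3. Total 8.
Augment S->1->6->4->sink: bottleneck 2. Total 10.
Augment S->1->3->2->sink: bottleneck 2. Total 12.
No augmenting path remains in the residual graph.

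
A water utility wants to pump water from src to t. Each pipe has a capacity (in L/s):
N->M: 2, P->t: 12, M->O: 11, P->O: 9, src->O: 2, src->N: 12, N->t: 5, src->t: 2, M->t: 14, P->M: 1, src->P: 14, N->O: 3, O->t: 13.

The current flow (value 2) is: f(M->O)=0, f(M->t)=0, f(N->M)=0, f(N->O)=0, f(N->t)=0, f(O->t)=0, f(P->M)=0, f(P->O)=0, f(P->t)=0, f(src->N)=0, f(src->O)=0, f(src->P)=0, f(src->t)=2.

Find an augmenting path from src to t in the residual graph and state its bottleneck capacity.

src->P->t, bottleneck 12

Residual along src->P->t: src->P: 14, P->t: 12.
Bottleneck = min = 12.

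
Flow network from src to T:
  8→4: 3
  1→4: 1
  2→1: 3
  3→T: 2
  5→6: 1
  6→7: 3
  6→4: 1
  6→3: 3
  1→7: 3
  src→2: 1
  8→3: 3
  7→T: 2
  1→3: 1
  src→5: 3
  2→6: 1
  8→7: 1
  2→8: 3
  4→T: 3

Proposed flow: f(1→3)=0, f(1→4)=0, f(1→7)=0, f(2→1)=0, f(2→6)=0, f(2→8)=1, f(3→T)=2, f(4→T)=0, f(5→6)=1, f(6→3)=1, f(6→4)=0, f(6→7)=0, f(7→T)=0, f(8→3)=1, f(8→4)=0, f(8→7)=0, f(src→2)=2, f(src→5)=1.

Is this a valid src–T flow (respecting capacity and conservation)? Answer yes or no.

No

Capacity violated on src→2: flow 2 > capacity 1.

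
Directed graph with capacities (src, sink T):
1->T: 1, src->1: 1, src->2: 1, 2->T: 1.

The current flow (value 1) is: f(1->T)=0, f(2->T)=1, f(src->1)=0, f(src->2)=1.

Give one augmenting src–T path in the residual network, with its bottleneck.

Residual along src->1->T: src->1: 1, 1->T: 1.
Bottleneck = min = 1.

src->1->T, bottleneck 1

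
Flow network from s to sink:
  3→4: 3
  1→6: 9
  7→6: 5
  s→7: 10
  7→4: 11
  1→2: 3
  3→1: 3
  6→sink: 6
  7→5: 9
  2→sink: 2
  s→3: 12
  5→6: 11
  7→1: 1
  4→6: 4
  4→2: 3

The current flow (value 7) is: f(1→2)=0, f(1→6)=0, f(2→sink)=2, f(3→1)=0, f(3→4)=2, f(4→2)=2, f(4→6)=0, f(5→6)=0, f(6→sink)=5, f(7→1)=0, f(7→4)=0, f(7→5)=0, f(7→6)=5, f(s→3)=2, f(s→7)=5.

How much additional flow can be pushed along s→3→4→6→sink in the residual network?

Residual capacities along the path: s→3: 10, 3→4: 1, 4→6: 4, 6→sink: 1.
Minimum is 1.

1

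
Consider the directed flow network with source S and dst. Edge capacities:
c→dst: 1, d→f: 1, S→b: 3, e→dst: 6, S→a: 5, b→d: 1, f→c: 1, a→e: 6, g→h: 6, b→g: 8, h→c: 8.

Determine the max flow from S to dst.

6

Augment S→a→e→dst: bottleneck 5. Total 5.
Augment S→b→g→h→c→dst: bottleneck 1. Total 6.
No augmenting path remains in the residual graph.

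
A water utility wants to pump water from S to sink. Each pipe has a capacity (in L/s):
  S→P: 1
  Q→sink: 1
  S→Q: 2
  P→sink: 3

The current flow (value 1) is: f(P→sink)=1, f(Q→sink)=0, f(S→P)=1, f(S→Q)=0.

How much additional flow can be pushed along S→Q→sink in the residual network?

Residual capacities along the path: S→Q: 2, Q→sink: 1.
Minimum is 1.

1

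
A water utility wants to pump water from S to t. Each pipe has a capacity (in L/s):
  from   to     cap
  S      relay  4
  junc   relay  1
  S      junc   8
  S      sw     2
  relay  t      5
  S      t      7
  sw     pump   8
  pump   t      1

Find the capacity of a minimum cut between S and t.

Max flow = 13 (via 4 augmenting paths).
In the residual at optimum, the set reachable from S is {S, junc, pump, sw}.
Cut edges: S->relay (cap 4), S->t (cap 7), junc->relay (cap 1), pump->t (cap 1). Sum = 13.

13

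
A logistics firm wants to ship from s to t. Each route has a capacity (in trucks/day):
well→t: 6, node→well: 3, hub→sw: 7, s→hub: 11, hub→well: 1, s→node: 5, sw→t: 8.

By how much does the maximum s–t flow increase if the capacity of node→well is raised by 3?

2

Original max flow = 11.
After raising cap(node→well), augmenting paths through that edge carry 2 more units.
New max flow = 13. Increase = 2.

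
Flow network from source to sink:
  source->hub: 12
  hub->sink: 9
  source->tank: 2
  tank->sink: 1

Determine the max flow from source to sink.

10

Augment source->tank->sink: bottleneck 1. Total 1.
Augment source->hub->sink: bottleneck 9. Total 10.
No augmenting path remains in the residual graph.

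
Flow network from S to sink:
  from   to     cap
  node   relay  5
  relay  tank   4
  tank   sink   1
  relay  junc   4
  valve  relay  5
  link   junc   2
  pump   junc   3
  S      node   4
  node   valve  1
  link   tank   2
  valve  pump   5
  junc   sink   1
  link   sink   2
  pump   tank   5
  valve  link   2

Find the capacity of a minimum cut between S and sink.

Max flow = 3 (via 3 augmenting paths).
In the residual at optimum, the set reachable from S is {S, junc, node, relay, tank}.
Cut edges: node→valve (cap 1), junc→sink (cap 1), tank→sink (cap 1). Sum = 3.

3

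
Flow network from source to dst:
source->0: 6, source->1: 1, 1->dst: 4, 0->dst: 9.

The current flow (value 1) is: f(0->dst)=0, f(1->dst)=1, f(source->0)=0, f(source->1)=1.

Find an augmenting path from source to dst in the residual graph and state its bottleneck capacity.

source->0->dst, bottleneck 6

Residual along source->0->dst: source->0: 6, 0->dst: 9.
Bottleneck = min = 6.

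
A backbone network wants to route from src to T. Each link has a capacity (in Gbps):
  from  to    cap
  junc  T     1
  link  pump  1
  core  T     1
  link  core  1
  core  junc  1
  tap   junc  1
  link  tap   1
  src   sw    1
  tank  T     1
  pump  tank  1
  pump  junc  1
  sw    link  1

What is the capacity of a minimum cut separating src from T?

Max flow = 1 (via 1 augmenting path).
In the residual at optimum, the set reachable from src is {src}.
Cut edges: src→sw (cap 1). Sum = 1.

1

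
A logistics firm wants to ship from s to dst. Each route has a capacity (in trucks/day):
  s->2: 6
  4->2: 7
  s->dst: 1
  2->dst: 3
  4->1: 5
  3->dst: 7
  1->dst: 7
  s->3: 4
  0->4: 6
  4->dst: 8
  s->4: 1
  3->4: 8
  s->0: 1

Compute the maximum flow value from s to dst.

10

Augment s->dst: bottleneck 1. Total 1.
Augment s->3->dst: bottleneck 4. Total 5.
Augment s->4->dst: bottleneck 1. Total 6.
Augment s->2->dst: bottleneck 3. Total 9.
Augment s->0->4->dst: bottleneck 1. Total 10.
No augmenting path remains in the residual graph.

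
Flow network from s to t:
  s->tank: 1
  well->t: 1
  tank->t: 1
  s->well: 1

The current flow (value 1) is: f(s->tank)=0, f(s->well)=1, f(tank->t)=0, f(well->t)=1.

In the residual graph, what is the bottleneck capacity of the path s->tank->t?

Residual capacities along the path: s->tank: 1, tank->t: 1.
Minimum is 1.

1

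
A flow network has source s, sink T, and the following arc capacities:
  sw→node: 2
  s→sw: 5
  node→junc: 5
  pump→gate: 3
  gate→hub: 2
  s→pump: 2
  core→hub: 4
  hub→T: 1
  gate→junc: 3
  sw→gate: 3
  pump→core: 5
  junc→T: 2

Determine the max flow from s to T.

3

Augment s→pump→core→hub→T: bottleneck 1. Total 1.
Augment s→pump→gate→junc→T: bottleneck 1. Total 2.
Augment s→sw→gate→junc→T: bottleneck 1. Total 3.
No augmenting path remains in the residual graph.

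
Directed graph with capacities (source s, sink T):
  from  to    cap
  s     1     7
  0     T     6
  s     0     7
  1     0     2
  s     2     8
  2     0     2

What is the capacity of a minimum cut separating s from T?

6

Max flow = 6 (via 1 augmenting path).
In the residual at optimum, the set reachable from s is {0, 1, 2, s}.
Cut edges: 0->T (cap 6). Sum = 6.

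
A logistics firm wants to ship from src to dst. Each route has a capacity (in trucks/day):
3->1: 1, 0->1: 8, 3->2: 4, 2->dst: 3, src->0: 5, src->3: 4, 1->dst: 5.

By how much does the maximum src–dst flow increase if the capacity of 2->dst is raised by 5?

Original max flow = 8.
After raising cap(2->dst), augmenting paths through that edge carry 1 more unit.
New max flow = 9. Increase = 1.

1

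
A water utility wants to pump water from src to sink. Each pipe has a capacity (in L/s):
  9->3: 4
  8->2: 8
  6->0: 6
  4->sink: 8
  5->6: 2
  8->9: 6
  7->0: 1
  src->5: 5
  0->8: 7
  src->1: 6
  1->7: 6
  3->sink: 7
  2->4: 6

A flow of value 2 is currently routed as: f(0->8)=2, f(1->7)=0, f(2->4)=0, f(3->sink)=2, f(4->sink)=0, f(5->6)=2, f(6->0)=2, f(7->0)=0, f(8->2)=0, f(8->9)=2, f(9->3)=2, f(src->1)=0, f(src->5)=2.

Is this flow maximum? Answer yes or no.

No

Residual path src->1->7->0->8->9->3->sink has bottleneck 1 > 0.
Pushing 1 along it raises the flow to 3, so the given flow is not maximum.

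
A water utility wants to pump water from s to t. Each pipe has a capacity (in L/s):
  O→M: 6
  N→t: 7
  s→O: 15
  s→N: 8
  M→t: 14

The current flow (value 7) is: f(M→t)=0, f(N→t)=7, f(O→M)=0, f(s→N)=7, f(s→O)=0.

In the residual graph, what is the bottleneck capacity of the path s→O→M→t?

6

Residual capacities along the path: s→O: 15, O→M: 6, M→t: 14.
Minimum is 6.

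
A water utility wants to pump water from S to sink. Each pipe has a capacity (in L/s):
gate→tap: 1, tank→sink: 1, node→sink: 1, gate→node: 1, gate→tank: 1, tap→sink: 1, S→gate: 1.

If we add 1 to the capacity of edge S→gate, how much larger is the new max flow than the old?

1

Original max flow = 1.
After raising cap(S→gate), augmenting paths through that edge carry 1 more unit.
New max flow = 2. Increase = 1.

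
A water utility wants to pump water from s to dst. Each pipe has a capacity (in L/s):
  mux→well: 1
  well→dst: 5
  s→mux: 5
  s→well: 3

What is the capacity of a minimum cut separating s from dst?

4

Max flow = 4 (via 2 augmenting paths).
In the residual at optimum, the set reachable from s is {mux, s}.
Cut edges: s→well (cap 3), mux→well (cap 1). Sum = 4.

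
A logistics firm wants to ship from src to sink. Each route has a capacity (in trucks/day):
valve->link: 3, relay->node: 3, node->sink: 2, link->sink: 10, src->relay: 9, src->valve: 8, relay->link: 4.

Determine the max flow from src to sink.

9

Augment src->relay->node->sink: bottleneck 2. Total 2.
Augment src->relay->link->sink: bottleneck 4. Total 6.
Augment src->valve->link->sink: bottleneck 3. Total 9.
No augmenting path remains in the residual graph.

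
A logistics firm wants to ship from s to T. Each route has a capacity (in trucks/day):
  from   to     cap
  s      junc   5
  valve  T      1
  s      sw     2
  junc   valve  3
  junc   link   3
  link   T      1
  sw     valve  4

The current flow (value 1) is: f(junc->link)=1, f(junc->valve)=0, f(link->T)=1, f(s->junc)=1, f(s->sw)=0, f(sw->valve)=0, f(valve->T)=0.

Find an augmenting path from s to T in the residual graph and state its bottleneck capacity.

Residual along s->junc->valve->T: s->junc: 4, junc->valve: 3, valve->T: 1.
Bottleneck = min = 1.

s->junc->valve->T, bottleneck 1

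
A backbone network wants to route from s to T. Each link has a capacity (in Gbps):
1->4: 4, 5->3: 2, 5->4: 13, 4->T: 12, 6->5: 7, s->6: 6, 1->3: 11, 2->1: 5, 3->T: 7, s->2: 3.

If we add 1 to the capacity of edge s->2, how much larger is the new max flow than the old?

Original max flow = 9.
After raising cap(s->2), augmenting paths through that edge carry 1 more unit.
New max flow = 10. Increase = 1.

1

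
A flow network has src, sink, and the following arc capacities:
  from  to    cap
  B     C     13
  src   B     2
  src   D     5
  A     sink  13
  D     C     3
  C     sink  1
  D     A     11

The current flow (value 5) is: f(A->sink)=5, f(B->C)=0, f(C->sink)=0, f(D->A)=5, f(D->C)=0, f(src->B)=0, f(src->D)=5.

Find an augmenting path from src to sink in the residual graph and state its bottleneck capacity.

src->B->C->sink, bottleneck 1

Residual along src->B->C->sink: src->B: 2, B->C: 13, C->sink: 1.
Bottleneck = min = 1.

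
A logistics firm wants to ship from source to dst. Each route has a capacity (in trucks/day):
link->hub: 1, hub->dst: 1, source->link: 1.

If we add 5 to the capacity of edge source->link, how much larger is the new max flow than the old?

Original max flow = 1.
Even with extra capacity on source->link, another cut of capacity 1 remains binding.
New max flow = 1. Increase = 0.

0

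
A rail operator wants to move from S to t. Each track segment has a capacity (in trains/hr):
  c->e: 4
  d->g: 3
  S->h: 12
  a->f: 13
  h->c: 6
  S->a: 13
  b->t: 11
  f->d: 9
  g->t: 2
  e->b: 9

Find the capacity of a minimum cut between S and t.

6

Max flow = 6 (via 2 augmenting paths).
In the residual at optimum, the set reachable from S is {S, a, c, d, f, g, h}.
Cut edges: c->e (cap 4), g->t (cap 2). Sum = 6.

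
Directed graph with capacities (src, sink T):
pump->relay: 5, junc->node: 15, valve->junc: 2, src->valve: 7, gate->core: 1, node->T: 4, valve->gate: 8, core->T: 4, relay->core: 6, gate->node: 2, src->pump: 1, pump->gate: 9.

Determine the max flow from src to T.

6

Augment src->pump->relay->core->T: bottleneck 1. Total 1.
Augment src->valve->gate->core->T: bottleneck 1. Total 2.
Augment src->valve->gate->node->T: bottleneck 2. Total 4.
Augment src->valve->junc->node->T: bottleneck 2. Total 6.
No augmenting path remains in the residual graph.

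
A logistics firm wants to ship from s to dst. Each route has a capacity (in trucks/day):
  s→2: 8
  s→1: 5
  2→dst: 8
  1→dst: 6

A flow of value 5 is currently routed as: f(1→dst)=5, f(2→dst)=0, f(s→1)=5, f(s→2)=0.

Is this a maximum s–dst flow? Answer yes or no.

Residual path s→2→dst has bottleneck 8 > 0.
Pushing 8 along it raises the flow to 13, so the given flow is not maximum.

No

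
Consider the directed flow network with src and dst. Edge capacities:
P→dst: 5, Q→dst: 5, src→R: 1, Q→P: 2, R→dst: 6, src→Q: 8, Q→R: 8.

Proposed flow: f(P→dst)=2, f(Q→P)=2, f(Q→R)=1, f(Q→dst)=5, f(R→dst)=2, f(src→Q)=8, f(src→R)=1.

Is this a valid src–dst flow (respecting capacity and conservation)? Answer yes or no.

Every edge has 0 ≤ f(e) ≤ cap(e).
At each intermediate node, inflow equals outflow.

Yes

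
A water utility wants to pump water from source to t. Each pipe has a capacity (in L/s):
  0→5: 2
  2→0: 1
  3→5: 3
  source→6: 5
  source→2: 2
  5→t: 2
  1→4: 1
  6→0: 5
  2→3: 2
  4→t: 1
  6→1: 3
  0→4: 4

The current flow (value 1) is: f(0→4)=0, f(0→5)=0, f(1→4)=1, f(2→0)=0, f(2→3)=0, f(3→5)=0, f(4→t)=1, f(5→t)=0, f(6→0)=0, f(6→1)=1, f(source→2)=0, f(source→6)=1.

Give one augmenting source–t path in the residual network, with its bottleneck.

source→6→0→5→t, bottleneck 2

Residual along source→6→0→5→t: source→6: 4, 6→0: 5, 0→5: 2, 5→t: 2.
Bottleneck = min = 2.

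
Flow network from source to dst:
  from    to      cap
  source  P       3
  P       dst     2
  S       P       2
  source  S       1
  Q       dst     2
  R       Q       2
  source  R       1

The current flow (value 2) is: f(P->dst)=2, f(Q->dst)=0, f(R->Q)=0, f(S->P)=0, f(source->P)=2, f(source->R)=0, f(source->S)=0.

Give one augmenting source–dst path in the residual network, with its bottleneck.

Residual along source->R->Q->dst: source->R: 1, R->Q: 2, Q->dst: 2.
Bottleneck = min = 1.

source->R->Q->dst, bottleneck 1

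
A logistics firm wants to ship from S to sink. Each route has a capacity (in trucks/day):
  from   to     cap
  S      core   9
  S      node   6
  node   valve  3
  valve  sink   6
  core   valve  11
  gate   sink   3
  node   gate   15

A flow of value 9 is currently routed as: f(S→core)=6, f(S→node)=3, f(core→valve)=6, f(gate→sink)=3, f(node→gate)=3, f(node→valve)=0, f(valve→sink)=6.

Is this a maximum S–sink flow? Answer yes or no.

Residual reachable from S: {S, core, gate, node, valve}; sink is not reachable.
Saturated cut: valve→sink, gate→sink with total capacity 9 = current flow value. Flow is maximum.

Yes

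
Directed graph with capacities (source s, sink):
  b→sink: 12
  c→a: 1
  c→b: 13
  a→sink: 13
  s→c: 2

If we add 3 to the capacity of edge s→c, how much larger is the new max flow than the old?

3

Original max flow = 2.
After raising cap(s→c), augmenting paths through that edge carry 3 more units.
New max flow = 5. Increase = 3.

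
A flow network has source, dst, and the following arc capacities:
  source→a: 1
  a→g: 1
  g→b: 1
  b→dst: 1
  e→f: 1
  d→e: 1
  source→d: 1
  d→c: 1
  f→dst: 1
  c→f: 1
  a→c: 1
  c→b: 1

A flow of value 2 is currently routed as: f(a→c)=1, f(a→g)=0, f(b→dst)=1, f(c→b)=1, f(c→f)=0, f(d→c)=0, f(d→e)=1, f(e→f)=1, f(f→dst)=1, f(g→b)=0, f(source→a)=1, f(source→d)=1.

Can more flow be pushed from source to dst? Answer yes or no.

No

Residual reachable from source: {source}; dst is not reachable.
Saturated cut: source→d, source→a with total capacity 2 = current flow value. Flow is maximum.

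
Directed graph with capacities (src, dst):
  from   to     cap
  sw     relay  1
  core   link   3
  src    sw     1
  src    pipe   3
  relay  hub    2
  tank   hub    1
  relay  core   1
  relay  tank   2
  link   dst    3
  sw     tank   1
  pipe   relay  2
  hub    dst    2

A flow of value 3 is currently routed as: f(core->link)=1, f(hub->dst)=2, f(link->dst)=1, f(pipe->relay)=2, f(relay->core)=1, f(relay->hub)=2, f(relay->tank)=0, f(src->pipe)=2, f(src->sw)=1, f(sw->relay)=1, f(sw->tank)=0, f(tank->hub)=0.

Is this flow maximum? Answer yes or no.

Residual reachable from src: {pipe, src}; dst is not reachable.
Saturated cut: src->sw, pipe->relay with total capacity 3 = current flow value. Flow is maximum.

Yes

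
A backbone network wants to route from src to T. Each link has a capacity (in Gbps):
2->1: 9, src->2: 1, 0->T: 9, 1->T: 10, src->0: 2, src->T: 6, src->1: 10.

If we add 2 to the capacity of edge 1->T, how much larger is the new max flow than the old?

1

Original max flow = 18.
After raising cap(1->T), augmenting paths through that edge carry 1 more unit.
New max flow = 19. Increase = 1.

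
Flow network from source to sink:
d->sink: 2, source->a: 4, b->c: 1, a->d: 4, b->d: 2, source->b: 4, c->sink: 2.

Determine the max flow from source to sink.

Augment source->b->c->sink: bottleneck 1. Total 1.
Augment source->b->d->sink: bottleneck 2. Total 3.
No augmenting path remains in the residual graph.

3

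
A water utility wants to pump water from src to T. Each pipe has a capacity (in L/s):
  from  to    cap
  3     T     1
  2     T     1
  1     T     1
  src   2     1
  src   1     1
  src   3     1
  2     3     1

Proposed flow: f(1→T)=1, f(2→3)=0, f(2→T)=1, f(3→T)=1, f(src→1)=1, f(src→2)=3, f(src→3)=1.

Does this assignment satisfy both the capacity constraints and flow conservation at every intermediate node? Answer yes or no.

No

Capacity violated on src→2: flow 3 > capacity 1.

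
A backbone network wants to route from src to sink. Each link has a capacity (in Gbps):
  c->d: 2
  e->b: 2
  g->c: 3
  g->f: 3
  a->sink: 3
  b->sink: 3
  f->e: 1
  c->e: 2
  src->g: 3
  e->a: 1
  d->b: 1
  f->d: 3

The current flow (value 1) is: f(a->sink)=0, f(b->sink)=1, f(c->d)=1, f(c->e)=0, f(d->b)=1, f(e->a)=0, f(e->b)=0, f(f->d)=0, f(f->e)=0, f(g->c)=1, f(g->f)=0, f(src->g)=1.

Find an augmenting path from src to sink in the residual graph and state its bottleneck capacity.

src->g->c->e->a->sink, bottleneck 1

Residual along src->g->c->e->a->sink: src->g: 2, g->c: 2, c->e: 2, e->a: 1, a->sink: 3.
Bottleneck = min = 1.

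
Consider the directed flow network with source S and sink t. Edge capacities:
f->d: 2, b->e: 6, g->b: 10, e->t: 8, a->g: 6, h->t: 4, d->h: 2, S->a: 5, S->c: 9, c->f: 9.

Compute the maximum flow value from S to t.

7

Augment S->c->f->d->h->t: bottleneck 2. Total 2.
Augment S->a->g->b->e->t: bottleneck 5. Total 7.
No augmenting path remains in the residual graph.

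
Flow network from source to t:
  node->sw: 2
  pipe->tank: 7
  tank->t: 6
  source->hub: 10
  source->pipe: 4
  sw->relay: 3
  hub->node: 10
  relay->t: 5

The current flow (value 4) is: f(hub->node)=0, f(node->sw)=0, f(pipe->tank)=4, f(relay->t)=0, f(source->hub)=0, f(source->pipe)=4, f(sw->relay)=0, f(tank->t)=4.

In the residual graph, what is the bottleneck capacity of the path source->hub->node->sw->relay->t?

Residual capacities along the path: source->hub: 10, hub->node: 10, node->sw: 2, sw->relay: 3, relay->t: 5.
Minimum is 2.

2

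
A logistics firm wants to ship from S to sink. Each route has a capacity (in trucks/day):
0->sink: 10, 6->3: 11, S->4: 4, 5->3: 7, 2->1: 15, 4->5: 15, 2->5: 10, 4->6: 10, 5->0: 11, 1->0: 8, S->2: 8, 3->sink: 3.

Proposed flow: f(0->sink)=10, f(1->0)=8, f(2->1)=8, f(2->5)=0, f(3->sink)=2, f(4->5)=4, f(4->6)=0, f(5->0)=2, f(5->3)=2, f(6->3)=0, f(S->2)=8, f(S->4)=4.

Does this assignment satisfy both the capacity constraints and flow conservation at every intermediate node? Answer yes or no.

Every edge has 0 ≤ f(e) ≤ cap(e).
At each intermediate node, inflow equals outflow.

Yes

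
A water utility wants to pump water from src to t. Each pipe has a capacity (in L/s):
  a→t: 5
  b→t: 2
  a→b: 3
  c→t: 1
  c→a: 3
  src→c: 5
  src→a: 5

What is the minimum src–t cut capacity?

8

Max flow = 8 (via 3 augmenting paths).
In the residual at optimum, the set reachable from src is {a, b, c, src}.
Cut edges: c→t (cap 1), a→t (cap 5), b→t (cap 2). Sum = 8.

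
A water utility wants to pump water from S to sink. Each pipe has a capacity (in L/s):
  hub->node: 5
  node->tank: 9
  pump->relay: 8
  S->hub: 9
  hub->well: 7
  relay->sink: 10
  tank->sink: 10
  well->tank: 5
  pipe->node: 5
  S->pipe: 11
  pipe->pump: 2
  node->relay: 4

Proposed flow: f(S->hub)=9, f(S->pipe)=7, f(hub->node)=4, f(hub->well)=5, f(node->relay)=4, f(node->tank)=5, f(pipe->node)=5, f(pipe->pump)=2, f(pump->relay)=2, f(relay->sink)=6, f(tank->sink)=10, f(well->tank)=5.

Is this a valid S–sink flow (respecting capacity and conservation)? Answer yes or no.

Every edge has 0 ≤ f(e) ≤ cap(e).
At each intermediate node, inflow equals outflow.

Yes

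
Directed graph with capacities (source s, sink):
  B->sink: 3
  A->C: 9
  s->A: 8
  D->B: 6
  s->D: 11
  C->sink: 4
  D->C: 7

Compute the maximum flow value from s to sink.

7

Augment s->D->B->sink: bottleneck 3. Total 3.
Augment s->D->C->sink: bottleneck 4. Total 7.
No augmenting path remains in the residual graph.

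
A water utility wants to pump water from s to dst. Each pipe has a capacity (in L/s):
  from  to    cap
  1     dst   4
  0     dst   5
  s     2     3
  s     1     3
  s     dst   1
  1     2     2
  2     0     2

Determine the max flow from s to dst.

6

Augment s→dst: bottleneck 1. Total 1.
Augment s→1→dst: bottleneck 3. Total 4.
Augment s→2→0→dst: bottleneck 2. Total 6.
No augmenting path remains in the residual graph.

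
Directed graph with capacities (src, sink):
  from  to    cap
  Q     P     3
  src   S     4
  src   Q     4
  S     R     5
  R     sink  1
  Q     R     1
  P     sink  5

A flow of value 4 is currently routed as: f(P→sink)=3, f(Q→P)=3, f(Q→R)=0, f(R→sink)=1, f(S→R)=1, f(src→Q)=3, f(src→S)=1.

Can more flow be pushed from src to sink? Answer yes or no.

No

Residual reachable from src: {Q, R, S, src}; sink is not reachable.
Saturated cut: Q→P, R→sink with total capacity 4 = current flow value. Flow is maximum.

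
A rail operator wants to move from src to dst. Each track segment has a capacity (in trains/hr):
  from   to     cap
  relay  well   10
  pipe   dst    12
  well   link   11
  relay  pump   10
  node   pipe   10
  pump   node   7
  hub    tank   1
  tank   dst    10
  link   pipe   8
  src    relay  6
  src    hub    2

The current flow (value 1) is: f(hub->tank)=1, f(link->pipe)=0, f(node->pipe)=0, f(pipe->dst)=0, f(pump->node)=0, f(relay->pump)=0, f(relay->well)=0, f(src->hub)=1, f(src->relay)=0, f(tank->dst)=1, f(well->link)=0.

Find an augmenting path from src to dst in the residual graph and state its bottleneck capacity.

Residual along src->relay->well->link->pipe->dst: src->relay: 6, relay->well: 10, well->link: 11, link->pipe: 8, pipe->dst: 12.
Bottleneck = min = 6.

src->relay->well->link->pipe->dst, bottleneck 6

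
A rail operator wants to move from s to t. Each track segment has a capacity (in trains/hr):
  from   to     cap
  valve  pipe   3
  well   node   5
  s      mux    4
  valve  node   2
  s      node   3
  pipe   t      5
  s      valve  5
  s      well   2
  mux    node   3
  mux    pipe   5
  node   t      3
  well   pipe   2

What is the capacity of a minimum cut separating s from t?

Max flow = 8 (via 3 augmenting paths).
In the residual at optimum, the set reachable from s is {mux, node, pipe, s, valve, well}.
Cut edges: pipe→t (cap 5), node→t (cap 3). Sum = 8.

8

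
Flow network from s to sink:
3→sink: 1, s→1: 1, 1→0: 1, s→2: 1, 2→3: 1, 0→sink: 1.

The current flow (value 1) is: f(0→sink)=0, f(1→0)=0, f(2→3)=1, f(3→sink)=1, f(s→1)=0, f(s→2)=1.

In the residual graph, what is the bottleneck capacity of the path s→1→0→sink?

Residual capacities along the path: s→1: 1, 1→0: 1, 0→sink: 1.
Minimum is 1.

1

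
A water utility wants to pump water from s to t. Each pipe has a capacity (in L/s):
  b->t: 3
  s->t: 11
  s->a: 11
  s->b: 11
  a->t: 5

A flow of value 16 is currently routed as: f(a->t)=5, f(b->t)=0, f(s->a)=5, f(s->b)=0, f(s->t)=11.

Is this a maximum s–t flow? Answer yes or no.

No

Residual path s->b->t has bottleneck 3 > 0.
Pushing 3 along it raises the flow to 19, so the given flow is not maximum.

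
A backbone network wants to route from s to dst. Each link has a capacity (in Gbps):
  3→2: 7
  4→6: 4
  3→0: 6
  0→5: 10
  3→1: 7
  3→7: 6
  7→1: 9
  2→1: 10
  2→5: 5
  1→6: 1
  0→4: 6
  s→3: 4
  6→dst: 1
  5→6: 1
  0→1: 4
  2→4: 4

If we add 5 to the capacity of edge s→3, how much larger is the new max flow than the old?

0

Original max flow = 1.
Edge s→3 does not cross the min cut (source side {0, 1, 2, 3, 4, 5, 6, 7, s}), so extra capacity there cannot help.
New max flow = 1. Increase = 0.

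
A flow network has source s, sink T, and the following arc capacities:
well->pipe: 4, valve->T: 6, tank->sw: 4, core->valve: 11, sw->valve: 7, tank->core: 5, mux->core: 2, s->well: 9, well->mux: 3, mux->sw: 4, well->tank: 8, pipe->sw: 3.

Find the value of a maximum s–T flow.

6

Augment s->well->mux->core->valve->T: bottleneck 2. Total 2.
Augment s->well->mux->sw->valve->T: bottleneck 1. Total 3.
Augment s->well->pipe->sw->valve->T: bottleneck 3. Total 6.
No augmenting path remains in the residual graph.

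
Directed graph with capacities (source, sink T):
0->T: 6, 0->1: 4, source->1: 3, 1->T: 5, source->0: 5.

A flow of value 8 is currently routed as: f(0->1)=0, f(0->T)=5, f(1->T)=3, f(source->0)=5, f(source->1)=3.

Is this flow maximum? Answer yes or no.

Residual reachable from source: {source}; T is not reachable.
Saturated cut: source->0, source->1 with total capacity 8 = current flow value. Flow is maximum.

Yes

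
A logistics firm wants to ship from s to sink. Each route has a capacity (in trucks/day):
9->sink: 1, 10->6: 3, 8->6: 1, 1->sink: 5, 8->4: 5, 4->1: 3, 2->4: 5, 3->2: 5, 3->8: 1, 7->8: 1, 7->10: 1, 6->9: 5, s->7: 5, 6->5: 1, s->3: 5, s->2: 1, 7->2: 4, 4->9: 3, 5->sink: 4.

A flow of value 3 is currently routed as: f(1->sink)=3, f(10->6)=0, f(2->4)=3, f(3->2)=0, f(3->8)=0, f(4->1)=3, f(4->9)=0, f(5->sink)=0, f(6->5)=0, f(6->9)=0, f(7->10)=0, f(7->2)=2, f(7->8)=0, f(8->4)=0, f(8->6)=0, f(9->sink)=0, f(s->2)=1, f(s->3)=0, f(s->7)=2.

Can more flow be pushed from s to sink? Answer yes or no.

Yes

Residual path s->7->2->4->9->sink has bottleneck 1 > 0.
Pushing 1 along it raises the flow to 4, so the given flow is not maximum.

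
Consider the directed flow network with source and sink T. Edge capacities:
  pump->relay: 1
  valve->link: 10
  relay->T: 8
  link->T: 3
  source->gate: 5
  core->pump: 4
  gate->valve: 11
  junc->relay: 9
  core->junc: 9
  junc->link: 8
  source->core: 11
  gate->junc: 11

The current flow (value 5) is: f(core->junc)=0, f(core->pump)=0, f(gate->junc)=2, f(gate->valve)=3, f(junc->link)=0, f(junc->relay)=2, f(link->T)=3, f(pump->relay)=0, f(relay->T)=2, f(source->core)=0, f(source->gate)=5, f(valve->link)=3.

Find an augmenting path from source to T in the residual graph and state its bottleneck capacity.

source->core->junc->relay->T, bottleneck 6

Residual along source->core->junc->relay->T: source->core: 11, core->junc: 9, junc->relay: 7, relay->T: 6.
Bottleneck = min = 6.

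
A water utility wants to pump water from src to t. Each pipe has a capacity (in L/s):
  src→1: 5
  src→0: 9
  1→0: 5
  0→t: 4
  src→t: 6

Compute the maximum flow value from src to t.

10

Augment src→t: bottleneck 6. Total 6.
Augment src→0→t: bottleneck 4. Total 10.
No augmenting path remains in the residual graph.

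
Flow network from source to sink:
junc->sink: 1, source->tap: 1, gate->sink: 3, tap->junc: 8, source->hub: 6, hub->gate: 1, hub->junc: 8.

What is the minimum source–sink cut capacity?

2

Max flow = 2 (via 2 augmenting paths).
In the residual at optimum, the set reachable from source is {hub, junc, source, tap}.
Cut edges: hub->gate (cap 1), junc->sink (cap 1). Sum = 2.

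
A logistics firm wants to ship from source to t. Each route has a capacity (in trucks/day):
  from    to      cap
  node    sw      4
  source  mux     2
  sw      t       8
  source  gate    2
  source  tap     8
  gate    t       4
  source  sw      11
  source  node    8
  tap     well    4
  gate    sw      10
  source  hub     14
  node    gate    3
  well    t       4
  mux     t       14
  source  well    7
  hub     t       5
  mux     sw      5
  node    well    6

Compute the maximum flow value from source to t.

Augment source->hub->t: bottleneck 5. Total 5.
Augment source->gate->t: bottleneck 2. Total 7.
Augment source->mux->t: bottleneck 2. Total 9.
Augment source->sw->t: bottleneck 8. Total 17.
Augment source->well->t: bottleneck 4. Total 21.
Augment source->node->gate->t: bottleneck 2. Total 23.
No augmenting path remains in the residual graph.

23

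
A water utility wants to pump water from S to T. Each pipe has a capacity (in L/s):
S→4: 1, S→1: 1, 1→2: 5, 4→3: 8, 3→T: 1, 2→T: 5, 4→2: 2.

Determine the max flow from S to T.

Augment S→1→2→T: bottleneck 1. Total 1.
Augment S→4→2→T: bottleneck 1. Total 2.
No augmenting path remains in the residual graph.

2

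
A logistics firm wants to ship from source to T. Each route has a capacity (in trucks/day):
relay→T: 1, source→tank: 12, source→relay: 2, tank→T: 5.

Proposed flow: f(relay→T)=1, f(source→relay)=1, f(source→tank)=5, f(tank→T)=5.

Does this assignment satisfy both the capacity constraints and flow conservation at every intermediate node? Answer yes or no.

Yes

Every edge has 0 ≤ f(e) ≤ cap(e).
At each intermediate node, inflow equals outflow.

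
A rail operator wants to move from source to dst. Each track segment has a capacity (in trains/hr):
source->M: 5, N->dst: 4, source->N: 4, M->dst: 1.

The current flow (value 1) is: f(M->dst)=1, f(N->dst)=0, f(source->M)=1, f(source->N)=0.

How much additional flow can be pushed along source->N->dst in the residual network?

Residual capacities along the path: source->N: 4, N->dst: 4.
Minimum is 4.

4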